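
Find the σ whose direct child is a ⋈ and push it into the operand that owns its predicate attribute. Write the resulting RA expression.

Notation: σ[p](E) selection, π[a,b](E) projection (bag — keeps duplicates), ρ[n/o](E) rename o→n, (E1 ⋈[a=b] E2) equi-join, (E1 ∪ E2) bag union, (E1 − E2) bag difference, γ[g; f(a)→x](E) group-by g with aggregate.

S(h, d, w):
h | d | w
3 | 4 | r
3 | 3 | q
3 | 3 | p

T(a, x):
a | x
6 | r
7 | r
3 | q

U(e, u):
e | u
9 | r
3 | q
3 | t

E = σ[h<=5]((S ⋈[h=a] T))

σ filters on h, owned by the left side.
E' = (σ[h<=5](S) ⋈[h=a] T)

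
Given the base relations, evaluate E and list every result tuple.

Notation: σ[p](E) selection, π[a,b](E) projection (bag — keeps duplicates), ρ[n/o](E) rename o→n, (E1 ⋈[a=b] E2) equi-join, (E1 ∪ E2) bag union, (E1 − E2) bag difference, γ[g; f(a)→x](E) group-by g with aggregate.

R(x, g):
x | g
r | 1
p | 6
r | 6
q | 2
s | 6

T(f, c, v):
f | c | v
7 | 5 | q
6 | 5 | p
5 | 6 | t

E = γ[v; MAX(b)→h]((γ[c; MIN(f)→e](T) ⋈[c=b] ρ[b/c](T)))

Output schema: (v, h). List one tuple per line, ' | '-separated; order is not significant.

Row counts bottom-up:
  T → 3
  γ[c; MIN(f)→e](T) → 2
  T → 3
  ρ[b/c](T) → 3
  (γ[c; MIN(f)→e](T) ⋈[c=b] ρ[b/c](T)) → 3
  γ[v; MAX(b)→h]((γ[c; MIN(f)→e](T) ⋈[c=b] ρ[b/c](T))) → 3

== RESULT ==
v | h
p | 5
q | 5
t | 6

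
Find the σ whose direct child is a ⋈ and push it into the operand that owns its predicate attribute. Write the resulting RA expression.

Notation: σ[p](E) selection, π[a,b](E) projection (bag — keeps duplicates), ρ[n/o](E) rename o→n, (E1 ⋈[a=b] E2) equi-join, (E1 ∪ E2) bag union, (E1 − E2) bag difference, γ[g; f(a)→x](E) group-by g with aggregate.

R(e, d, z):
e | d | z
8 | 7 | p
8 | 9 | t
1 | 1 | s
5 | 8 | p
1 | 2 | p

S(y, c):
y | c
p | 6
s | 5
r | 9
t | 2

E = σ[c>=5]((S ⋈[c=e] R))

σ filters on c, owned by the left side.
E' = (σ[c>=5](S) ⋈[c=e] R)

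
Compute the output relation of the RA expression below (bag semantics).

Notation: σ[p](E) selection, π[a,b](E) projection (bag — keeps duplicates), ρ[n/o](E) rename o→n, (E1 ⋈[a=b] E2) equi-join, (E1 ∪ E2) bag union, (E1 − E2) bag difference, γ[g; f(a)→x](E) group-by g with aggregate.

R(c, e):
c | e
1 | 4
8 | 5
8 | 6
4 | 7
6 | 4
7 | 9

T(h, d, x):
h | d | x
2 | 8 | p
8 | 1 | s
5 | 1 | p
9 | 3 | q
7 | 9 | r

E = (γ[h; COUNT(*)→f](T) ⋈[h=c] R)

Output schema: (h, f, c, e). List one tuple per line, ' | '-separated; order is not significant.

Row counts bottom-up:
  T → 5
  γ[h; COUNT(*)→f](T) → 5
  R → 6
  (γ[h; COUNT(*)→f](T) ⋈[h=c] R) → 3

== RESULT ==
h | f | c | e
7 | 1 | 7 | 9
8 | 1 | 8 | 5
8 | 1 | 8 | 6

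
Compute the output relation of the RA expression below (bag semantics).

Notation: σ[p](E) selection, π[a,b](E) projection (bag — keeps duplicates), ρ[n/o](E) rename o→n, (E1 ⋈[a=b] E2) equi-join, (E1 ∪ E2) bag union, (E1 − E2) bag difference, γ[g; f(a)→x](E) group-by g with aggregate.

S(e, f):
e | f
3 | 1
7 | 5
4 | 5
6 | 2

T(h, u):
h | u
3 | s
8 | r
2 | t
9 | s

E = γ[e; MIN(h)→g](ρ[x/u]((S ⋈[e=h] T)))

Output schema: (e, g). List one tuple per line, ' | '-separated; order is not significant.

Stepwise |·|:
  S → 4
  T → 4
  (S ⋈[e=h] T) → 1
  ρ[x/u]((S ⋈[e=h] T)) → 1
  γ[e; MIN(h)→g](ρ[x/u]((S ⋈[e=h] T))) → 1

== RESULT ==
e | g
3 | 3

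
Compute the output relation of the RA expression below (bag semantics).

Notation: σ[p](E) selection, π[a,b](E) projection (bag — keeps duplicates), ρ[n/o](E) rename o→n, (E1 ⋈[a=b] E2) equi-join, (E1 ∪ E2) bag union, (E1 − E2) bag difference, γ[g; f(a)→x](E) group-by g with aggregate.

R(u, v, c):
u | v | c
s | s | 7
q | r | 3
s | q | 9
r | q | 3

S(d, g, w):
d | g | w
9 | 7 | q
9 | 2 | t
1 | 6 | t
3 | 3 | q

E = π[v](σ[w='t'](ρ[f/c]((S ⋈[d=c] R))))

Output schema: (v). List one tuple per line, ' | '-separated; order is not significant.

Row counts bottom-up:
  S → 4
  R → 4
  (S ⋈[d=c] R) → 4
  ρ[f/c]((S ⋈[d=c] R)) → 4
  σ[w='t'](ρ[f/c]((S ⋈[d=c] R))) → 1
  π[v](σ[w='t'](ρ[f/c]((S ⋈[d=c] R)))) → 1

== RESULT ==
v
q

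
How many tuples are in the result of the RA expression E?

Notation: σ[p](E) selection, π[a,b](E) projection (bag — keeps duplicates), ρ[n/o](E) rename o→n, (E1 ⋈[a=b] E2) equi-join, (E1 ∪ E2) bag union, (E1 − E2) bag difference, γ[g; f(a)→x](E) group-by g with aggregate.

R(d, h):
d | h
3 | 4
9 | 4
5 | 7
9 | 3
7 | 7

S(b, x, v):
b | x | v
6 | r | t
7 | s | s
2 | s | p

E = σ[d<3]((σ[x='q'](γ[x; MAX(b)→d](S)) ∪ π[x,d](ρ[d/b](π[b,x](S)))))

Row counts bottom-up:
  S → 3
  γ[x; MAX(b)→d](S) → 2
  σ[x='q'](γ[x; MAX(b)→d](S)) → 0
  S → 3
  π[b,x](S) → 3
  ρ[d/b](π[b,x](S)) → 3
  π[x,d](ρ[d/b](π[b,x](S))) → 3
  (σ[x='q'](γ[x; MAX(b)→d](S)) ∪ π[x,d](ρ[d/b](π[b,x](S)))) → 3
  σ[d<3]((σ[x='q'](γ[x; MAX(b)→d](S)) ∪ π[x,d](ρ[d/b](π[b,x](S))))) → 1

|E| = 1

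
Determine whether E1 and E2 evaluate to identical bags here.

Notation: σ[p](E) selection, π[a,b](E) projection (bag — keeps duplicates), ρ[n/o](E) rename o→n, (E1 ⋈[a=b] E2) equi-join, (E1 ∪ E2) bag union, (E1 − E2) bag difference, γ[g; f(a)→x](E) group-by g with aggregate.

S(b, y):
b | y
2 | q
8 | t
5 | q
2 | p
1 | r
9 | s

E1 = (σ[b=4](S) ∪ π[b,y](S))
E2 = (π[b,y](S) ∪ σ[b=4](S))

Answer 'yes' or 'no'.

E1 per-node cardinality:
  S → 6
  σ[b=4](S) → 0
  S → 6
  π[b,y](S) → 6
  (σ[b=4](S) ∪ π[b,y](S)) → 6
E2 per-node cardinality:
  S → 6
  π[b,y](S) → 6
  S → 6
  σ[b=4](S) → 0
  (π[b,y](S) ∪ σ[b=4](S)) → 6

E1 and E2 produce the same multiset:
b | y
1 | r
2 | p
2 | q
5 | q
8 | t
9 | s

yes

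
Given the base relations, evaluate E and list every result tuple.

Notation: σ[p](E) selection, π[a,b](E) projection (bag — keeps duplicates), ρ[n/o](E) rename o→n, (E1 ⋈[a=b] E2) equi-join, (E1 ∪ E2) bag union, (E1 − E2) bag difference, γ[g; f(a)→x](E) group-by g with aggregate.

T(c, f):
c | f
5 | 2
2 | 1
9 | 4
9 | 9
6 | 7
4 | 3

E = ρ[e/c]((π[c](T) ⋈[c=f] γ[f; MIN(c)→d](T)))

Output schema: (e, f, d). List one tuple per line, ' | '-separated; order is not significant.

Row counts bottom-up:
  T → 6
  π[c](T) → 6
  T → 6
  γ[f; MIN(c)→d](T) → 6
  (π[c](T) ⋈[c=f] γ[f; MIN(c)→d](T)) → 4
  ρ[e/c]((π[c](T) ⋈[c=f] γ[f; MIN(c)→d](T))) → 4

== RESULT ==
e | f | d
2 | 2 | 5
4 | 4 | 9
9 | 9 | 9
9 | 9 | 9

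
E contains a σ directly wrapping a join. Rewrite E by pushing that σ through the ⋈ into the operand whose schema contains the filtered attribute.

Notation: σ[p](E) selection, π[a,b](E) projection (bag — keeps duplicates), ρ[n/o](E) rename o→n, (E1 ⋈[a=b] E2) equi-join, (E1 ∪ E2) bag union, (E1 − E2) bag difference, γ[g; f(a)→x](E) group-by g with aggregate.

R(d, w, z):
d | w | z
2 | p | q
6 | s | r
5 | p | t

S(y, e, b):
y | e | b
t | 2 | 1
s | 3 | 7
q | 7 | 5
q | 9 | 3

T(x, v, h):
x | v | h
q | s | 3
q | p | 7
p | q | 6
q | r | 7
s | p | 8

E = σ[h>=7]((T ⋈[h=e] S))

σ filters on h, owned by the left side.
E' = (σ[h>=7](T) ⋈[h=e] S)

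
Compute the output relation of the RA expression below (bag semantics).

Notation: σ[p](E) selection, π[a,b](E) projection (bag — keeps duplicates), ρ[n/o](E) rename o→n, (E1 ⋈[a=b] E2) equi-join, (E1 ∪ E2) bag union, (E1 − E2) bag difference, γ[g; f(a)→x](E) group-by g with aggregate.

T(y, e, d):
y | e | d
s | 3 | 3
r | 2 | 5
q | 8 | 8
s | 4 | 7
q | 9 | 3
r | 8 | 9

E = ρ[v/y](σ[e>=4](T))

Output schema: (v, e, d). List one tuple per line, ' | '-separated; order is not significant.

Stepwise |·|:
  T → 6
  σ[e>=4](T) → 4
  ρ[v/y](σ[e>=4](T)) → 4

== RESULT ==
v | e | d
q | 8 | 8
q | 9 | 3
r | 8 | 9
s | 4 | 7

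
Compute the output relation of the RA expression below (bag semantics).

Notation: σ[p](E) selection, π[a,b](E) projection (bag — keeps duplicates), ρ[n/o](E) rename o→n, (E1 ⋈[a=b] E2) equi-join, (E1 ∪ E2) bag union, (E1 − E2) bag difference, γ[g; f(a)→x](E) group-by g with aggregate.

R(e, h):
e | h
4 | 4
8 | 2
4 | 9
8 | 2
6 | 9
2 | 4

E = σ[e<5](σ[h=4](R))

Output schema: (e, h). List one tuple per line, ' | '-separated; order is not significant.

Subexpression sizes:
  R → 6
  σ[h=4](R) → 2
  σ[e<5](σ[h=4](R)) → 2

== RESULT ==
e | h
2 | 4
4 | 4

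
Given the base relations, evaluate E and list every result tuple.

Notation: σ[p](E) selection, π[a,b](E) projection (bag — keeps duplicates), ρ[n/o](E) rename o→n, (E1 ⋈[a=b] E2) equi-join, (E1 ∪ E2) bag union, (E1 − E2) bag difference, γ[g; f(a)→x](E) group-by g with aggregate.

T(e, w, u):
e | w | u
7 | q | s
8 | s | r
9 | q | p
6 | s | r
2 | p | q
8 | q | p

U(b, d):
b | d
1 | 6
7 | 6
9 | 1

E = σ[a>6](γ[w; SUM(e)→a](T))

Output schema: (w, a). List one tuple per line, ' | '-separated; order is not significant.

Subexpression sizes:
  T → 6
  γ[w; SUM(e)→a](T) → 3
  σ[a>6](γ[w; SUM(e)→a](T)) → 2

== RESULT ==
w | a
q | 24
s | 14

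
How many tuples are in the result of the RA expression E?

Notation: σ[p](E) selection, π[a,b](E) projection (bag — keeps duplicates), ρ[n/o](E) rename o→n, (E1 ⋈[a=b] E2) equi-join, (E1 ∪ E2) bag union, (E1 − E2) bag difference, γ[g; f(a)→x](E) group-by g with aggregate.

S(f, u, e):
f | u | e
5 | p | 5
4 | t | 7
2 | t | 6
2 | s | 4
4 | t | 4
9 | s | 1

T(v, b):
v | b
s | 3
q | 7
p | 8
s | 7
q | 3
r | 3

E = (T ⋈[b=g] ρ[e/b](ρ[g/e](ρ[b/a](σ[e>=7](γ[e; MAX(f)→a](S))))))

Stepwise |·|:
  T → 6
  S → 6
  γ[e; MAX(f)→a](S) → 5
  σ[e>=7](γ[e; MAX(f)→a](S)) → 1
  ρ[b/a](σ[e>=7](γ[e; MAX(f)→a](S))) → 1
  ρ[g/e](ρ[b/a](σ[e>=7](γ[e; MAX(f)→a](S)))) → 1
  ρ[e/b](ρ[g/e](ρ[b/a](σ[e>=7](γ[e; MAX(f)→a](S))))) → 1
  (T ⋈[b=g] ρ[e/b](ρ[g/e](ρ[b/a](σ[e>=7](γ[e; MAX(f)→a](S)))))) → 2

|E| = 2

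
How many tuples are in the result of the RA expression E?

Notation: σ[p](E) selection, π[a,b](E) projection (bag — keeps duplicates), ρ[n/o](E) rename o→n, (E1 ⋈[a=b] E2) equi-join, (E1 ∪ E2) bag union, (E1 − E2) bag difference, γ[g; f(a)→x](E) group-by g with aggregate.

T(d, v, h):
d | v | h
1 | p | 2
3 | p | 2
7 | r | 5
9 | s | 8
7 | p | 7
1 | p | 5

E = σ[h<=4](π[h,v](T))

Stepwise |·|:
  T → 6
  π[h,v](T) → 6
  σ[h<=4](π[h,v](T)) → 2

|E| = 2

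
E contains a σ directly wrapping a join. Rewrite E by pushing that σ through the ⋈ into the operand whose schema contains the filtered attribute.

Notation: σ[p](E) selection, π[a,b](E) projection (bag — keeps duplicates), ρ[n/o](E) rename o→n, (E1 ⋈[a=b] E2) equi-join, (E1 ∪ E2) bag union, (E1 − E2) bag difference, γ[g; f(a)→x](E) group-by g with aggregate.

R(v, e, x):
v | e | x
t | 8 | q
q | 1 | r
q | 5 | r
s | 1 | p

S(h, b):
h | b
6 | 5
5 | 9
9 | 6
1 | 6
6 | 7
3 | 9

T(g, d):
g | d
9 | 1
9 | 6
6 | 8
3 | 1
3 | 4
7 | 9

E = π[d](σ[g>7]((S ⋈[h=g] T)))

σ filters on g, owned by the right side.
E' = π[d]((S ⋈[h=g] σ[g>7](T)))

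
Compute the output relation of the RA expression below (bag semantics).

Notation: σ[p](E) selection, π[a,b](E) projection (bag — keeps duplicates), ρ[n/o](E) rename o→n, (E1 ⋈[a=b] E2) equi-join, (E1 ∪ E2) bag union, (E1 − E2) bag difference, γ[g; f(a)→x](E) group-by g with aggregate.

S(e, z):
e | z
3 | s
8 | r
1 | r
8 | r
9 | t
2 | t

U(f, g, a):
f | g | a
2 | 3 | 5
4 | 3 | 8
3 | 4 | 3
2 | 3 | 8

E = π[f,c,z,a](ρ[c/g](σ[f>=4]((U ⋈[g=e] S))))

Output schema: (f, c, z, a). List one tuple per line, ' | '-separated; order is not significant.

Row counts bottom-up:
  U → 4
  S → 6
  (U ⋈[g=e] S) → 3
  σ[f>=4]((U ⋈[g=e] S)) → 1
  ρ[c/g](σ[f>=4]((U ⋈[g=e] S))) → 1
  π[f,c,z,a](ρ[c/g](σ[f>=4]((U ⋈[g=e] S)))) → 1

== RESULT ==
f | c | z | a
4 | 3 | s | 8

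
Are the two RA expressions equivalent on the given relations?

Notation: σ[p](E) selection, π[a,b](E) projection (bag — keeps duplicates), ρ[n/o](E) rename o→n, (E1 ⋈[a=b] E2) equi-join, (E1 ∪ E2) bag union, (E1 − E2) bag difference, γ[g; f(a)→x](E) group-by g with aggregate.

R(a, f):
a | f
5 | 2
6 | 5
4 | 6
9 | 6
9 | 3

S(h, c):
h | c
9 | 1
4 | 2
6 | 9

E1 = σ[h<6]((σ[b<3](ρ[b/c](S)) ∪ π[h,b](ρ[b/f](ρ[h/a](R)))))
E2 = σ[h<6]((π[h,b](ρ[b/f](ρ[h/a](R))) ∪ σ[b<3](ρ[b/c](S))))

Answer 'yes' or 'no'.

E1 subexpression sizes:
  S → 3
  ρ[b/c](S) → 3
  σ[b<3](ρ[b/c](S)) → 2
  R → 5
  ρ[h/a](R) → 5
  ρ[b/f](ρ[h/a](R)) → 5
  π[h,b](ρ[b/f](ρ[h/a](R))) → 5
  (σ[b<3](ρ[b/c](S)) ∪ π[h,b](ρ[b/f](ρ[h/a](R)))) → 7
  σ[h<6]((σ[b<3](ρ[b/c](S)) ∪ π[h,b](ρ[b/f](ρ[h/a](R))))) → 3
E2 subexpression sizes:
  R → 5
  ρ[h/a](R) → 5
  ρ[b/f](ρ[h/a](R)) → 5
  π[h,b](ρ[b/f](ρ[h/a](R))) → 5
  S → 3
  ρ[b/c](S) → 3
  σ[b<3](ρ[b/c](S)) → 2
  (π[h,b](ρ[b/f](ρ[h/a](R))) ∪ σ[b<3](ρ[b/c](S))) → 7
  σ[h<6]((π[h,b](ρ[b/f](ρ[h/a](R))) ∪ σ[b<3](ρ[b/c](S)))) → 3

E1 and E2 produce the same multiset:
h | b
4 | 2
4 | 6
5 | 2

yes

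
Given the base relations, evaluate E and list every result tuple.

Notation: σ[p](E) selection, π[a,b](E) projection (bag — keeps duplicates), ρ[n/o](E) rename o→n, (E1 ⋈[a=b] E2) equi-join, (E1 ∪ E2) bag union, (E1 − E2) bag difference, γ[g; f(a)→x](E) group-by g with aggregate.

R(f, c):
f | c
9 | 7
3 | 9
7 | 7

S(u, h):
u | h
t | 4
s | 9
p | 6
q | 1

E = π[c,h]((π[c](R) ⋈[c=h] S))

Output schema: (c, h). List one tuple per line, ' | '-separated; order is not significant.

Row counts bottom-up:
  R → 3
  π[c](R) → 3
  S → 4
  (π[c](R) ⋈[c=h] S) → 1
  π[c,h]((π[c](R) ⋈[c=h] S)) → 1

== RESULT ==
c | h
9 | 9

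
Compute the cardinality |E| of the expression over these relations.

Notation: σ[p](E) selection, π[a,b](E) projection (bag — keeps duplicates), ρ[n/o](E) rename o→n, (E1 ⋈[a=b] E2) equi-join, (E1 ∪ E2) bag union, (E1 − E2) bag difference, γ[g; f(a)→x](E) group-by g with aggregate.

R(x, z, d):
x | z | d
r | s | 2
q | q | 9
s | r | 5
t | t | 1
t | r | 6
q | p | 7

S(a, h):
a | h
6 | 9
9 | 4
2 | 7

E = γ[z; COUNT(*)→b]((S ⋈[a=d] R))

Row counts bottom-up:
  S → 3
  R → 6
  (S ⋈[a=d] R) → 3
  γ[z; COUNT(*)→b]((S ⋈[a=d] R)) → 3

|E| = 3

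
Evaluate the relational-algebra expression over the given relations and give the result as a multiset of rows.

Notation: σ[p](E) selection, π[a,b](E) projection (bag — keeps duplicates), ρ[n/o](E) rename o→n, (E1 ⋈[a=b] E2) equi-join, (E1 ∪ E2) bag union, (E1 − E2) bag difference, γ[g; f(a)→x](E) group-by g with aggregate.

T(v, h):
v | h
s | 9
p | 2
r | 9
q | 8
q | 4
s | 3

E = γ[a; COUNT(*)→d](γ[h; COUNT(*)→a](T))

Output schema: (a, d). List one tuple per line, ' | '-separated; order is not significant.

Per-node cardinality:
  T → 6
  γ[h; COUNT(*)→a](T) → 5
  γ[a; COUNT(*)→d](γ[h; COUNT(*)→a](T)) → 2

== RESULT ==
a | d
1 | 4
2 | 1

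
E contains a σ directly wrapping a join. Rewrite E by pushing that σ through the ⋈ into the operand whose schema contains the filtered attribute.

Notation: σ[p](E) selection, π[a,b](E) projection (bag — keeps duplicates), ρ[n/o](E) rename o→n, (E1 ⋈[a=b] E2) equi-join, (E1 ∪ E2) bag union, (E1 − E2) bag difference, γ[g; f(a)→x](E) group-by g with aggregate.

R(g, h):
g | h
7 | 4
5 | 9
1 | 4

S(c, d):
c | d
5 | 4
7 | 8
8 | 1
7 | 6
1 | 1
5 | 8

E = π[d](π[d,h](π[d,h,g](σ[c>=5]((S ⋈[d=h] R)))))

σ filters on c, owned by the left side.
E' = π[d](π[d,h](π[d,h,g]((σ[c>=5](S) ⋈[d=h] R))))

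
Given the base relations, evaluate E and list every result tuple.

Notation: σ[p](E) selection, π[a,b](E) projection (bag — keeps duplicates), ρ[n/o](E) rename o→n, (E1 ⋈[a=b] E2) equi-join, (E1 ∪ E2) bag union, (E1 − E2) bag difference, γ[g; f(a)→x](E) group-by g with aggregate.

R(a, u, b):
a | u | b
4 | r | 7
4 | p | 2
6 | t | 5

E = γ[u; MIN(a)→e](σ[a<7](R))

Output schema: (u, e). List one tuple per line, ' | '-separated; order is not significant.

Per-node cardinality:
  R → 3
  σ[a<7](R) → 3
  γ[u; MIN(a)→e](σ[a<7](R)) → 3

== RESULT ==
u | e
p | 4
r | 4
t | 6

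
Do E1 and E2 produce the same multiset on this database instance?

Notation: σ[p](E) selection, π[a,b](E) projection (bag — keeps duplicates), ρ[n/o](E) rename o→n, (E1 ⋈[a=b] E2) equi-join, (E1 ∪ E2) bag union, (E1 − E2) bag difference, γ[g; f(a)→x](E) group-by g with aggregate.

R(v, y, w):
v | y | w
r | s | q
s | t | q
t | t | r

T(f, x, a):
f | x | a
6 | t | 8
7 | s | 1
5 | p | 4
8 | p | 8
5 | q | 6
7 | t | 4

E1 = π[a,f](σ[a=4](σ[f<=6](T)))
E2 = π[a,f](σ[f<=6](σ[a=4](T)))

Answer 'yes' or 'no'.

E1 subexpression sizes:
  T → 6
  σ[f<=6](T) → 3
  σ[a=4](σ[f<=6](T)) → 1
  π[a,f](σ[a=4](σ[f<=6](T))) → 1
E2 subexpression sizes:
  T → 6
  σ[a=4](T) → 2
  σ[f<=6](σ[a=4](T)) → 1
  π[a,f](σ[f<=6](σ[a=4](T))) → 1

E1 and E2 produce the same multiset:
a | f
4 | 5

yes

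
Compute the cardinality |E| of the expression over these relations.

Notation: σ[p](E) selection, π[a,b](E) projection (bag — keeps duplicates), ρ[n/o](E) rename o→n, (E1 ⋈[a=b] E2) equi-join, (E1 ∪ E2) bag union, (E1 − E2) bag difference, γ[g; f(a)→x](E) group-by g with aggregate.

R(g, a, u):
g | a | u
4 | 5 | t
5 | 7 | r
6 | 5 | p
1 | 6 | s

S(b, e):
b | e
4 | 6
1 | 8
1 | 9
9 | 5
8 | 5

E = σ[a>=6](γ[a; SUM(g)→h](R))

Stepwise |·|:
  R → 4
  γ[a; SUM(g)→h](R) → 3
  σ[a>=6](γ[a; SUM(g)→h](R)) → 2

|E| = 2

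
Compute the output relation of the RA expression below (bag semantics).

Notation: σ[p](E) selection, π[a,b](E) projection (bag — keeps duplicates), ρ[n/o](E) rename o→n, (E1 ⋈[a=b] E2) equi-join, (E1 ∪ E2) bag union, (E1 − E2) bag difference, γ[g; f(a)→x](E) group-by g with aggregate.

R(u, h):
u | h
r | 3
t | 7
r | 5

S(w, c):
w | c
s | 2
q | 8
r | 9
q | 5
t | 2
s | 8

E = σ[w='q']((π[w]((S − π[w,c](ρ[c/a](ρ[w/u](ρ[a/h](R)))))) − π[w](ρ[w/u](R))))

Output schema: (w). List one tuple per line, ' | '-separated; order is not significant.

Per-node cardinality:
  S → 6
  R → 3
  ρ[a/h](R) → 3
  ρ[w/u](ρ[a/h](R)) → 3
  ρ[c/a](ρ[w/u](ρ[a/h](R))) → 3
  π[w,c](ρ[c/a](ρ[w/u](ρ[a/h](R)))) → 3
  (S − π[w,c](ρ[c/a](ρ[w/u](ρ[a/h](R))))) → 6
  π[w]((S − π[w,c](ρ[c/a](ρ[w/u](ρ[a/h](R)))))) → 6
  R → 3
  ρ[w/u](R) → 3
  π[w](ρ[w/u](R)) → 3
  (π[w]((S − π[w,c](ρ[c/a](ρ[w/u](ρ[a/h](R)))))) − π[w](ρ[w/u](R))) → 4
  σ[w='q']((π[w]((S − π[w,c](ρ[c/a](ρ[w/u](ρ[a/h](R)))))) − π[w](ρ[w/u](R)))) → 2

== RESULT ==
w
q
q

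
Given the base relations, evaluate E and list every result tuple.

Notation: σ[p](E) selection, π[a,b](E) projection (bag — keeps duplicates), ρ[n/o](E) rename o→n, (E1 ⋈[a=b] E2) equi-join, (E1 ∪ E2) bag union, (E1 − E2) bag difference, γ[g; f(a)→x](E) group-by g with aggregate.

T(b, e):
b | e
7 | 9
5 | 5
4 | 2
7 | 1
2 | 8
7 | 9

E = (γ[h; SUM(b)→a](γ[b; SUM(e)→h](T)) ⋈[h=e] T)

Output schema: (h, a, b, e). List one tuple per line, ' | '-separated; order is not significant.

Stepwise |·|:
  T → 6
  γ[b; SUM(e)→h](T) → 4
  γ[h; SUM(b)→a](γ[b; SUM(e)→h](T)) → 4
  T → 6
  (γ[h; SUM(b)→a](γ[b; SUM(e)→h](T)) ⋈[h=e] T) → 3

== RESULT ==
h | a | b | e
2 | 4 | 4 | 2
5 | 5 | 5 | 5
8 | 2 | 2 | 8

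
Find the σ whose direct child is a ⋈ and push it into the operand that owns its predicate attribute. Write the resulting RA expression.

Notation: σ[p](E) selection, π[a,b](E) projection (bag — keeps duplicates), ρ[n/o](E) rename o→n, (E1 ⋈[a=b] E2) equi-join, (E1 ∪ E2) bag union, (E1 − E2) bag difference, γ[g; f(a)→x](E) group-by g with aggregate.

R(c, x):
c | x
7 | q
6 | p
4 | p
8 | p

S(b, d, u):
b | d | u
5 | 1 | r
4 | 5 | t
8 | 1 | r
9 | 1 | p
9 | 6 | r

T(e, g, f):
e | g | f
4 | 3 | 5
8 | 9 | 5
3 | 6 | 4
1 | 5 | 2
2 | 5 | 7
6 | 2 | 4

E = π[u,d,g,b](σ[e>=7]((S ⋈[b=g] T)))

σ filters on e, owned by the right side.
E' = π[u,d,g,b]((S ⋈[b=g] σ[e>=7](T)))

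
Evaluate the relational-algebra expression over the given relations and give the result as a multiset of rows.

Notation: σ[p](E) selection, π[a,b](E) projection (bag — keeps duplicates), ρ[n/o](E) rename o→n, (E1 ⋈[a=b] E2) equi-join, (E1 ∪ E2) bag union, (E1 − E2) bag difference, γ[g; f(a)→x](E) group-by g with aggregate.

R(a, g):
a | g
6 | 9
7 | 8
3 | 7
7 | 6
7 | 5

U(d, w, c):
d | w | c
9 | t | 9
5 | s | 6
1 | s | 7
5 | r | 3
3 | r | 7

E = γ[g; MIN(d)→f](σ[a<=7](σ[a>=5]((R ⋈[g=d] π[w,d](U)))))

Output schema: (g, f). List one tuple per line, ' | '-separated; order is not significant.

Stepwise |·|:
  R → 5
  U → 5
  π[w,d](U) → 5
  (R ⋈[g=d] π[w,d](U)) → 3
  σ[a>=5]((R ⋈[g=d] π[w,d](U))) → 3
  σ[a<=7](σ[a>=5]((R ⋈[g=d] π[w,d](U)))) → 3
  γ[g; MIN(d)→f](σ[a<=7](σ[a>=5]((R ⋈[g=d] π[w,d](U))))) → 2

== RESULT ==
g | f
5 | 5
9 | 9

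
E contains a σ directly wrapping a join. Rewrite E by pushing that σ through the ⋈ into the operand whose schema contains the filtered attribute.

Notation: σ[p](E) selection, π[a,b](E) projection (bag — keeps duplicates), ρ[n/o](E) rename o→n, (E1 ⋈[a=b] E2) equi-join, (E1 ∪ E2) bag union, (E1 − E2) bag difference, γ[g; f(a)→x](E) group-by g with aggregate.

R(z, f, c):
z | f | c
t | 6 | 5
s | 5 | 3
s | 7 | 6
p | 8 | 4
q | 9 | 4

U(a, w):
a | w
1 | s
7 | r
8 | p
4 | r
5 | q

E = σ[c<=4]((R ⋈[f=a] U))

σ filters on c, owned by the left side.
E' = (σ[c<=4](R) ⋈[f=a] U)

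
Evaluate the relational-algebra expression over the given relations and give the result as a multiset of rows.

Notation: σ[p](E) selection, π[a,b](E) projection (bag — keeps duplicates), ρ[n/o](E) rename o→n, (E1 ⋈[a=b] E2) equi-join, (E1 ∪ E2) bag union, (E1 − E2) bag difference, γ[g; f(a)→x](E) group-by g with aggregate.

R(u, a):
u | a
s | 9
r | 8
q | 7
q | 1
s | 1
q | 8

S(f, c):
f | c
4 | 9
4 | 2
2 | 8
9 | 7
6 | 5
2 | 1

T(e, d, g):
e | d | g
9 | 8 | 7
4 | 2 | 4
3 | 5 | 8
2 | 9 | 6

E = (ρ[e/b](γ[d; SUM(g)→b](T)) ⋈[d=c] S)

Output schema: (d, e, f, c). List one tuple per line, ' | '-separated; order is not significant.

Row counts bottom-up:
  T → 4
  γ[d; SUM(g)→b](T) → 4
  ρ[e/b](γ[d; SUM(g)→b](T)) → 4
  S → 6
  (ρ[e/b](γ[d; SUM(g)→b](T)) ⋈[d=c] S) → 4

== RESULT ==
d | e | f | c
2 | 4 | 4 | 2
5 | 8 | 6 | 5
8 | 7 | 2 | 8
9 | 6 | 4 | 9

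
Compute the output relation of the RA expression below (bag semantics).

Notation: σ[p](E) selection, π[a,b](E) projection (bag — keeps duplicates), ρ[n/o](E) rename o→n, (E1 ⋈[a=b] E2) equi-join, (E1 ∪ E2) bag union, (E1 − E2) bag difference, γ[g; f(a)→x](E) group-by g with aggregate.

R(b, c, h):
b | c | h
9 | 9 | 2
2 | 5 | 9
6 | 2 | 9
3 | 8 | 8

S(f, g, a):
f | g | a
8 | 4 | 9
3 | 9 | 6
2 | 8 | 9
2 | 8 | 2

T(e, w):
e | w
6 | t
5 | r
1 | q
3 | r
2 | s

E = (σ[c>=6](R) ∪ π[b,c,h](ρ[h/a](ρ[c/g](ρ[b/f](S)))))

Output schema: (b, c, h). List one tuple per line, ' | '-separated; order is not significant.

Subexpression sizes:
  R → 4
  σ[c>=6](R) → 2
  S → 4
  ρ[b/f](S) → 4
  ρ[c/g](ρ[b/f](S)) → 4
  ρ[h/a](ρ[c/g](ρ[b/f](S))) → 4
  π[b,c,h](ρ[h/a](ρ[c/g](ρ[b/f](S)))) → 4
  (σ[c>=6](R) ∪ π[b,c,h](ρ[h/a](ρ[c/g](ρ[b/f](S))))) → 6

== RESULT ==
b | c | h
2 | 8 | 2
2 | 8 | 9
3 | 8 | 8
3 | 9 | 6
8 | 4 | 9
9 | 9 | 2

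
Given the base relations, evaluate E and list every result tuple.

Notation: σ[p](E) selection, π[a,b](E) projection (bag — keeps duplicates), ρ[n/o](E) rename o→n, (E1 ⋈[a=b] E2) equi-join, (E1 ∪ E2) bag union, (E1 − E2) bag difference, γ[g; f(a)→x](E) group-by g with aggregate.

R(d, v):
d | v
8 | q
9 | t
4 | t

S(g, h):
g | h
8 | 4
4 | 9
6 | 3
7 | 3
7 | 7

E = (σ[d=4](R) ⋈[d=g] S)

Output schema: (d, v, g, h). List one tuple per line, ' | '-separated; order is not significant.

Row counts bottom-up:
  R → 3
  σ[d=4](R) → 1
  S → 5
  (σ[d=4](R) ⋈[d=g] S) → 1

== RESULT ==
d | v | g | h
4 | t | 4 | 9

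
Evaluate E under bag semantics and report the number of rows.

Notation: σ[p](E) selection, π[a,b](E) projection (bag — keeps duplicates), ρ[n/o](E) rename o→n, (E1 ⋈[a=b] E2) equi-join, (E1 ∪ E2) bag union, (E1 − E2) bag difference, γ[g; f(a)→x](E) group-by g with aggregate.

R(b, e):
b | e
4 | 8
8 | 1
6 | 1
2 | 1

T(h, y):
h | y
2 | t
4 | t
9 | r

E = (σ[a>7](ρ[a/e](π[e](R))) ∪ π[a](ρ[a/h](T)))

Stepwise |·|:
  R → 4
  π[e](R) → 4
  ρ[a/e](π[e](R)) → 4
  σ[a>7](ρ[a/e](π[e](R))) → 1
  T → 3
  ρ[a/h](T) → 3
  π[a](ρ[a/h](T)) → 3
  (σ[a>7](ρ[a/e](π[e](R))) ∪ π[a](ρ[a/h](T))) → 4

|E| = 4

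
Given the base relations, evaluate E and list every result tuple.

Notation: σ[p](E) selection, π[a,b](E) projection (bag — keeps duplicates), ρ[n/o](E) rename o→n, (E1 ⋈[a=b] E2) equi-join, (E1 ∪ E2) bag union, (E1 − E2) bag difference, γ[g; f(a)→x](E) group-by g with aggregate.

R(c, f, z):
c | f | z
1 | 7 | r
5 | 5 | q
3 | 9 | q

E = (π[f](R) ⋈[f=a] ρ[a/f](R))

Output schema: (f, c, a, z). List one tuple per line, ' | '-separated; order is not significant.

Subexpression sizes:
  R → 3
  π[f](R) → 3
  R → 3
  ρ[a/f](R) → 3
  (π[f](R) ⋈[f=a] ρ[a/f](R)) → 3

== RESULT ==
f | c | a | z
5 | 5 | 5 | q
7 | 1 | 7 | r
9 | 3 | 9 | q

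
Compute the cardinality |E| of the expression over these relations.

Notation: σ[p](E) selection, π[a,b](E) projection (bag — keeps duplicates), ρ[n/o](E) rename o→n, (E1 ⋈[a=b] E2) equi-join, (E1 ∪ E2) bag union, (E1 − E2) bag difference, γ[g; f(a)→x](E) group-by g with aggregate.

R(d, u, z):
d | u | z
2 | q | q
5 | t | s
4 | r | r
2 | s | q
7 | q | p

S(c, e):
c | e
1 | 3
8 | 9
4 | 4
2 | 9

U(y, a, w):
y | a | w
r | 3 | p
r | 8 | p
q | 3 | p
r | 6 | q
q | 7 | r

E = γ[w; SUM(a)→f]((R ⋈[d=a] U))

Row counts bottom-up:
  R → 5
  U → 5
  (R ⋈[d=a] U) → 1
  γ[w; SUM(a)→f]((R ⋈[d=a] U)) → 1

|E| = 1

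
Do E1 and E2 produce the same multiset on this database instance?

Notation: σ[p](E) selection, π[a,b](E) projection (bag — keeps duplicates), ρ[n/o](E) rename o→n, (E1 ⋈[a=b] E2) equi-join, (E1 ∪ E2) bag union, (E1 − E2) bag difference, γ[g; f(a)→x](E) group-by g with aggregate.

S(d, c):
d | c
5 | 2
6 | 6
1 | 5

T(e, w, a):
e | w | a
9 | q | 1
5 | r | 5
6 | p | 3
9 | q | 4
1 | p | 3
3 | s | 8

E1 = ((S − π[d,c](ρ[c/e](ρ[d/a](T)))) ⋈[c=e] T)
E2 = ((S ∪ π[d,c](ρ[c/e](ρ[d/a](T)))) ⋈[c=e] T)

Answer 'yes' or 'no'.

E1 stepwise |·|:
  S → 3
  T → 6
  ρ[d/a](T) → 6
  ρ[c/e](ρ[d/a](T)) → 6
  π[d,c](ρ[c/e](ρ[d/a](T))) → 6
  (S − π[d,c](ρ[c/e](ρ[d/a](T)))) → 3
  T → 6
  ((S − π[d,c](ρ[c/e](ρ[d/a](T)))) ⋈[c=e] T) → 2
E2 stepwise |·|:
  S → 3
  T → 6
  ρ[d/a](T) → 6
  ρ[c/e](ρ[d/a](T)) → 6
  π[d,c](ρ[c/e](ρ[d/a](T))) → 6
  (S ∪ π[d,c](ρ[c/e](ρ[d/a](T)))) → 9
  T → 6
  ((S ∪ π[d,c](ρ[c/e](ρ[d/a](T)))) ⋈[c=e] T) → 10

E1 result:
d | c | e | w | a
1 | 5 | 5 | r | 5
6 | 6 | 6 | p | 3
E2 result:
d | c | e | w | a
1 | 5 | 5 | r | 5
1 | 9 | 9 | q | 1
1 | 9 | 9 | q | 4
3 | 1 | 1 | p | 3
3 | 6 | 6 | p | 3
4 | 9 | 9 | q | 1
4 | 9 | 9 | q | 4
5 | 5 | 5 | r | 5
6 | 6 | 6 | p | 3
8 | 3 | 3 | s | 8
Witness: (8, 3, 3, 's', 8) appears 0× in E1 but 1× in E2.

no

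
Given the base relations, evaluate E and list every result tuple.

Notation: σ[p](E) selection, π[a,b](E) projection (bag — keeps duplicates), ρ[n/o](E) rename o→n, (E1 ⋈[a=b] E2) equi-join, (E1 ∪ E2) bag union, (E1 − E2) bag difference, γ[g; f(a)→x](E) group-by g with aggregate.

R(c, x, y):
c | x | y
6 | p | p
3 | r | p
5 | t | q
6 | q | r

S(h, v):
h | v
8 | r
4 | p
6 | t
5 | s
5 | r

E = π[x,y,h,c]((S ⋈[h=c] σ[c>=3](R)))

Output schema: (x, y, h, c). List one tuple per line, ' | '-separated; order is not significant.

Stepwise |·|:
  S → 5
  R → 4
  σ[c>=3](R) → 4
  (S ⋈[h=c] σ[c>=3](R)) → 4
  π[x,y,h,c]((S ⋈[h=c] σ[c>=3](R))) → 4

== RESULT ==
x | y | h | c
p | p | 6 | 6
q | r | 6 | 6
t | q | 5 | 5
t | q | 5 | 5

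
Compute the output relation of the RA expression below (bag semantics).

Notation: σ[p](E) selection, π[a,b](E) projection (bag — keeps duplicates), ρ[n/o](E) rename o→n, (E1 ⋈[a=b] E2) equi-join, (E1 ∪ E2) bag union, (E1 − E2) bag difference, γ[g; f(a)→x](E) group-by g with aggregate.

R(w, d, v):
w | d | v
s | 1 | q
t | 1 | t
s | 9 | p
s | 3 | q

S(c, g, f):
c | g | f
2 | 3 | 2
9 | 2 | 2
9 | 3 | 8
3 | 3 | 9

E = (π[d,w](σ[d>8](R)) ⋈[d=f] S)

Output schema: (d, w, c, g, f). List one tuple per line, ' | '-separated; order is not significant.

Per-node cardinality:
  R → 4
  σ[d>8](R) → 1
  π[d,w](σ[d>8](R)) → 1
  S → 4
  (π[d,w](σ[d>8](R)) ⋈[d=f] S) → 1

== RESULT ==
d | w | c | g | f
9 | s | 3 | 3 | 9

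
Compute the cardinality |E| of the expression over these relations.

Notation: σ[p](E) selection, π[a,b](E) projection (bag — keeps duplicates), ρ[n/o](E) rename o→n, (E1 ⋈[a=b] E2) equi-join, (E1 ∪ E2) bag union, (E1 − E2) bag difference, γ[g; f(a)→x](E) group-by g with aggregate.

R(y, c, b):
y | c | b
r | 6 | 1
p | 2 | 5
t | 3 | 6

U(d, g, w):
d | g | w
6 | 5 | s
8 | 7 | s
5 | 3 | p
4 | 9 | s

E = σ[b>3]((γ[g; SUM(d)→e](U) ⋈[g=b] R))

Subexpression sizes:
  U → 4
  γ[g; SUM(d)→e](U) → 4
  R → 3
  (γ[g; SUM(d)→e](U) ⋈[g=b] R) → 1
  σ[b>3]((γ[g; SUM(d)→e](U) ⋈[g=b] R)) → 1

|E| = 1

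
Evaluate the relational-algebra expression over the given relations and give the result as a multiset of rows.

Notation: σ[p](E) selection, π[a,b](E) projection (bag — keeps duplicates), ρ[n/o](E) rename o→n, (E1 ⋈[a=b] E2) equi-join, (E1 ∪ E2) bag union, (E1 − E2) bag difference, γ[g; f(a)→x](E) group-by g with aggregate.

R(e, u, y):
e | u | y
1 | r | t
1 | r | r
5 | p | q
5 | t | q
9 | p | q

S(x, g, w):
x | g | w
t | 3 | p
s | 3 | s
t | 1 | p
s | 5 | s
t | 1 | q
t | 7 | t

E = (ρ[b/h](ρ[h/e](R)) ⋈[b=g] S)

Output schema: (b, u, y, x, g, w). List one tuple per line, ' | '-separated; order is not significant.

Stepwise |·|:
  R → 5
  ρ[h/e](R) → 5
  ρ[b/h](ρ[h/e](R)) → 5
  S → 6
  (ρ[b/h](ρ[h/e](R)) ⋈[b=g] S) → 6

== RESULT ==
b | u | y | x | g | w
1 | r | r | t | 1 | p
1 | r | r | t | 1 | q
1 | r | t | t | 1 | p
1 | r | t | t | 1 | q
5 | p | q | s | 5 | s
5 | t | q | s | 5 | s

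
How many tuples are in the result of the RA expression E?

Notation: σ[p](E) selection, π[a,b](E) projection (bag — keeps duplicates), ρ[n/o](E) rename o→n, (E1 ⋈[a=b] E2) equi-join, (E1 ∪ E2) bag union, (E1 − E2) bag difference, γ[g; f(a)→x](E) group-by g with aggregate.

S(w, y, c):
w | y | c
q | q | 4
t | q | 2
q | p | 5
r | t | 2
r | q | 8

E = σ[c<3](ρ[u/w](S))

Subexpression sizes:
  S → 5
  ρ[u/w](S) → 5
  σ[c<3](ρ[u/w](S)) → 2

|E| = 2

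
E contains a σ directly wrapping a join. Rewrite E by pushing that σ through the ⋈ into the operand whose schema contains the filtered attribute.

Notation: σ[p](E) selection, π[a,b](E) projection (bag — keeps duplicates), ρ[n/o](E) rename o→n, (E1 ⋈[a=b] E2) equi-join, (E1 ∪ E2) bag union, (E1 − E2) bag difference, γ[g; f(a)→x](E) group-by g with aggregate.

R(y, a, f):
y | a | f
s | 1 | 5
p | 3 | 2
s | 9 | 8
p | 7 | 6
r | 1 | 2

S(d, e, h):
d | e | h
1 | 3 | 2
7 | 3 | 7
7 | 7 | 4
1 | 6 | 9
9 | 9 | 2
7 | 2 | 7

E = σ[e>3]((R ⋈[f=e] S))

σ filters on e, owned by the right side.
E' = (R ⋈[f=e] σ[e>3](S))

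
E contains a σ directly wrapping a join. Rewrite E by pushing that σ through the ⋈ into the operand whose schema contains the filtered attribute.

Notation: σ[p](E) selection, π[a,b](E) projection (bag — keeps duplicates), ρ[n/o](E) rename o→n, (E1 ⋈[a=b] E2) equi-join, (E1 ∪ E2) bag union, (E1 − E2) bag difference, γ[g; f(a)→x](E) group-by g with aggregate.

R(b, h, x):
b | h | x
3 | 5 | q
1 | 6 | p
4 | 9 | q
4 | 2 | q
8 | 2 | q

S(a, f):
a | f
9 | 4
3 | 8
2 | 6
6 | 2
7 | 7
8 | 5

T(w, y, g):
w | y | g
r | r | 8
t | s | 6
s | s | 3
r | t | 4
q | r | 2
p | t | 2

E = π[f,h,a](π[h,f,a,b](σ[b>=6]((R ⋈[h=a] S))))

σ filters on b, owned by the left side.
E' = π[f,h,a](π[h,f,a,b]((σ[b>=6](R) ⋈[h=a] S)))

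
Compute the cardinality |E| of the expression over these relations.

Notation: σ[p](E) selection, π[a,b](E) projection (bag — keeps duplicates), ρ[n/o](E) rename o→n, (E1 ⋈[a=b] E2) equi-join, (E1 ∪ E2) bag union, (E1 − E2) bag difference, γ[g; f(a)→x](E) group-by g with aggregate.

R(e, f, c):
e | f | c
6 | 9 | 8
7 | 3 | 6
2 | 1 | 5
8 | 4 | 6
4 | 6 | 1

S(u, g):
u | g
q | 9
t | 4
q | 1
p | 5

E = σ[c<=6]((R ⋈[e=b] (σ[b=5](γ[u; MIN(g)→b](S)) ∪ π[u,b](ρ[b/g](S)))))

Per-node cardinality:
  R → 5
  S → 4
  γ[u; MIN(g)→b](S) → 3
  σ[b=5](γ[u; MIN(g)→b](S)) → 1
  S → 4
  ρ[b/g](S) → 4
  π[u,b](ρ[b/g](S)) → 4
  (σ[b=5](γ[u; MIN(g)→b](S)) ∪ π[u,b](ρ[b/g](S))) → 5
  (R ⋈[e=b] (σ[b=5](γ[u; MIN(g)→b](S)) ∪ π[u,b](ρ[b/g](S)))) → 1
  σ[c<=6]((R ⋈[e=b] (σ[b=5](γ[u; MIN(g)→b](S)) ∪ π[u,b](ρ[b/g](S))))) → 1

|E| = 1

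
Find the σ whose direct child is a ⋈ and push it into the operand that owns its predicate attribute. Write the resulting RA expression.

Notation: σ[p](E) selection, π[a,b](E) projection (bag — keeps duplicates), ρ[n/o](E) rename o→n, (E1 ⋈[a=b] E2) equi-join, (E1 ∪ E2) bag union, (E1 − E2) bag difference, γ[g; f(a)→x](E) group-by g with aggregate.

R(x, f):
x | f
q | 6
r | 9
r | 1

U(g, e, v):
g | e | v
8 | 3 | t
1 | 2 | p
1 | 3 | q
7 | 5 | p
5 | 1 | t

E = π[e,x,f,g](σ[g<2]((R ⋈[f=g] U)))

σ filters on g, owned by the right side.
E' = π[e,x,f,g]((R ⋈[f=g] σ[g<2](U)))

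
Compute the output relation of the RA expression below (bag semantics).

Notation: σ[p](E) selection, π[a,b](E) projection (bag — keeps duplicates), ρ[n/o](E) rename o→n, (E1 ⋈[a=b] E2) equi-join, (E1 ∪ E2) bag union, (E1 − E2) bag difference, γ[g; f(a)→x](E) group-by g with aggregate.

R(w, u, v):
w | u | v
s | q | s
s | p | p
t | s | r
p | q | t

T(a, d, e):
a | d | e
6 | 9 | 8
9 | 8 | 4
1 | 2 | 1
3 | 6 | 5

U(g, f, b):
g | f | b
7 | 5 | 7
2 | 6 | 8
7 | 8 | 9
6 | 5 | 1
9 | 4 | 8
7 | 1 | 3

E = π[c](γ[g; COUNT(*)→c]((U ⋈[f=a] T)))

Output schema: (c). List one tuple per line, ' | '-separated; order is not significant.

Subexpression sizes:
  U → 6
  T → 4
  (U ⋈[f=a] T) → 2
  γ[g; COUNT(*)→c]((U ⋈[f=a] T)) → 2
  π[c](γ[g; COUNT(*)→c]((U ⋈[f=a] T))) → 2

== RESULT ==
c
1
1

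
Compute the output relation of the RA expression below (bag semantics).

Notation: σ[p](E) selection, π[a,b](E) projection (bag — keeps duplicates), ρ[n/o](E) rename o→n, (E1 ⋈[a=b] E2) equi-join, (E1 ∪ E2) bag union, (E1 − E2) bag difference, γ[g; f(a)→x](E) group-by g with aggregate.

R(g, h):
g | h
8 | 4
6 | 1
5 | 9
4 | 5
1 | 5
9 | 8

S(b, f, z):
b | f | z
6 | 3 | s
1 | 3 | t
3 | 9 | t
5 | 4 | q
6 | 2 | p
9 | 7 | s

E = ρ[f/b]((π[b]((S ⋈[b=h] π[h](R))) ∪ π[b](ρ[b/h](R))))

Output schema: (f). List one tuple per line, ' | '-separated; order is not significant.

Subexpression sizes:
  S → 6
  R → 6
  π[h](R) → 6
  (S ⋈[b=h] π[h](R)) → 4
  π[b]((S ⋈[b=h] π[h](R))) → 4
  R → 6
  ρ[b/h](R) → 6
  π[b](ρ[b/h](R)) → 6
  (π[b]((S ⋈[b=h] π[h](R))) ∪ π[b](ρ[b/h](R))) → 10
  ρ[f/b]((π[b]((S ⋈[b=h] π[h](R))) ∪ π[b](ρ[b/h](R)))) → 10

== RESULT ==
f
1
1
4
5
5
5
5
8
9
9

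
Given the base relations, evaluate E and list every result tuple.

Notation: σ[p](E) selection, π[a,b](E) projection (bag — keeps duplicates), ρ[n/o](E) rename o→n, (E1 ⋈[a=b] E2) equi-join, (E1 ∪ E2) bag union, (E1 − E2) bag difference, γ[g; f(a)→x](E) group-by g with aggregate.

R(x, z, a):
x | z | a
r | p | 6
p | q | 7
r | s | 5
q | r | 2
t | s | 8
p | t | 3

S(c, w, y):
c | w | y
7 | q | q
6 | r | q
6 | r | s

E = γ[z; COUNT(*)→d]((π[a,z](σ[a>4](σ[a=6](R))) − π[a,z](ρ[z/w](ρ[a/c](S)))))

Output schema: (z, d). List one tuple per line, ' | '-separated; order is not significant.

Per-node cardinality:
  R → 6
  σ[a=6](R) → 1
  σ[a>4](σ[a=6](R)) → 1
  π[a,z](σ[a>4](σ[a=6](R))) → 1
  S → 3
  ρ[a/c](S) → 3
  ρ[z/w](ρ[a/c](S)) → 3
  π[a,z](ρ[z/w](ρ[a/c](S))) → 3
  (π[a,z](σ[a>4](σ[a=6](R))) − π[a,z](ρ[z/w](ρ[a/c](S)))) → 1
  γ[z; COUNT(*)→d]((π[a,z](σ[a>4](σ[a=6](R))) − π[a,z](ρ[z/w](ρ[a/c](S))))) → 1

== RESULT ==
z | d
p | 1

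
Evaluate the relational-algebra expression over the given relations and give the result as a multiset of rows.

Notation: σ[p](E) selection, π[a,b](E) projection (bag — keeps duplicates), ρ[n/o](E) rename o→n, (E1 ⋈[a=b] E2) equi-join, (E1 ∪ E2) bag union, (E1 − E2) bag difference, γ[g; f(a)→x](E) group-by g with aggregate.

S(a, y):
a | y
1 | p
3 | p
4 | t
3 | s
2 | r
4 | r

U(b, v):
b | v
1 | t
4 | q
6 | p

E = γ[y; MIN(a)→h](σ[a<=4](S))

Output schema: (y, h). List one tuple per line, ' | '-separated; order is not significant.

Row counts bottom-up:
  S → 6
  σ[a<=4](S) → 6
  γ[y; MIN(a)→h](σ[a<=4](S)) → 4

== RESULT ==
y | h
p | 1
r | 2
s | 3
t | 4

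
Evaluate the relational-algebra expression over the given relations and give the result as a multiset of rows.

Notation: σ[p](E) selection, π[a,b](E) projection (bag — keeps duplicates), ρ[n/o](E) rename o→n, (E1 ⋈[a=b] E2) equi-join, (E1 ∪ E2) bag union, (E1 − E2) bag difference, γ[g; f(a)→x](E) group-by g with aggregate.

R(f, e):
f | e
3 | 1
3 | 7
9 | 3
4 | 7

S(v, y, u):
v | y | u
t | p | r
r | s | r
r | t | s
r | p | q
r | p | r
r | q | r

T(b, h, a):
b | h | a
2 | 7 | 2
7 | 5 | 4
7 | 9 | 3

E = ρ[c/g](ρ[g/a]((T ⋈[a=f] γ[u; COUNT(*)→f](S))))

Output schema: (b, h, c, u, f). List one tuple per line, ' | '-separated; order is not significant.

Subexpression sizes:
  T → 3
  S → 6
  γ[u; COUNT(*)→f](S) → 3
  (T ⋈[a=f] γ[u; COUNT(*)→f](S)) → 1
  ρ[g/a]((T ⋈[a=f] γ[u; COUNT(*)→f](S))) → 1
  ρ[c/g](ρ[g/a]((T ⋈[a=f] γ[u; COUNT(*)→f](S)))) → 1

== RESULT ==
b | h | c | u | f
7 | 5 | 4 | r | 4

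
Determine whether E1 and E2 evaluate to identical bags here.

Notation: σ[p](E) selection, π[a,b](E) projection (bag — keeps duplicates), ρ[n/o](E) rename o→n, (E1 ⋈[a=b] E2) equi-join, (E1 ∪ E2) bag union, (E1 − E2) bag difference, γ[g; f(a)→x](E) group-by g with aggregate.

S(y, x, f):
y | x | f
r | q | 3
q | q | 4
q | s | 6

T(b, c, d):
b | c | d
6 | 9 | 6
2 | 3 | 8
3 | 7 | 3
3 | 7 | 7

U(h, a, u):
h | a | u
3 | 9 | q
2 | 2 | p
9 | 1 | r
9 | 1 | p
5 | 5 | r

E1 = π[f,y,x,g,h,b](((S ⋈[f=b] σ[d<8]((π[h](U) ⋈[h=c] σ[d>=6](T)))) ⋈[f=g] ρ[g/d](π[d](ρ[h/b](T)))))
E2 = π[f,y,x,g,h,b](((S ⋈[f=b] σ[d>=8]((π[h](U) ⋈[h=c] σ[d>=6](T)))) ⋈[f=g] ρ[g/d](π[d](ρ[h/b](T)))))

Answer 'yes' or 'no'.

E1 per-node cardinality:
  S → 3
  U → 5
  π[h](U) → 5
  T → 4
  σ[d>=6](T) → 3
  (π[h](U) ⋈[h=c] σ[d>=6](T)) → 3
  σ[d<8]((π[h](U) ⋈[h=c] σ[d>=6](T))) → 2
  (S ⋈[f=b] σ[d<8]((π[h](U) ⋈[h=c] σ[d>=6](T)))) → 2
  T → 4
  ρ[h/b](T) → 4
  π[d](ρ[h/b](T)) → 4
  ρ[g/d](π[d](ρ[h/b](T))) → 4
  ((S ⋈[f=b] σ[d<8]((π[h](U) ⋈[h=c] σ[d>=6](T)))) ⋈[f=g] ρ[g/d](π[d](ρ[h/b](T)))) → 2
  π[f,y,x,g,h,b](((S ⋈[f=b] σ[d<8]((π[h](U) ⋈[h=c] σ[d>=6](T)))) ⋈[f=g] ρ[g/d](π[d](ρ[h/b](T))))) → 2
E2 per-node cardinality:
  S → 3
  U → 5
  π[h](U) → 5
  T → 4
  σ[d>=6](T) → 3
  (π[h](U) ⋈[h=c] σ[d>=6](T)) → 3
  σ[d>=8]((π[h](U) ⋈[h=c] σ[d>=6](T))) → 1
  (S ⋈[f=b] σ[d>=8]((π[h](U) ⋈[h=c] σ[d>=6](T)))) → 0
  T → 4
  ρ[h/b](T) → 4
  π[d](ρ[h/b](T)) → 4
  ρ[g/d](π[d](ρ[h/b](T))) → 4
  ((S ⋈[f=b] σ[d>=8]((π[h](U) ⋈[h=c] σ[d>=6](T)))) ⋈[f=g] ρ[g/d](π[d](ρ[h/b](T)))) → 0
  π[f,y,x,g,h,b](((S ⋈[f=b] σ[d>=8]((π[h](U) ⋈[h=c] σ[d>=6](T)))) ⋈[f=g] ρ[g/d](π[d](ρ[h/b](T))))) → 0

E1 result:
f | y | x | g | h | b
6 | q | s | 6 | 9 | 6
6 | q | s | 6 | 9 | 6
E2 result:
f | y | x | g | h | b
(0 rows)
Witness: (6, 'q', 's', 6, 9, 6) appears 2× in E1 but 0× in E2.

no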